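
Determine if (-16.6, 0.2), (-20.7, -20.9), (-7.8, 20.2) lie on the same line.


Cross product: ((-20.7)-(-16.6))*(20.2-0.2) - ((-20.9)-0.2)*((-7.8)-(-16.6))
= 103.68

No, not collinear


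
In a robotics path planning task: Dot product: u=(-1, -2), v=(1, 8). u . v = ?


u . v = u_x*v_x + u_y*v_y = (-1)*1 + (-2)*8
= (-1) + (-16) = -17

-17


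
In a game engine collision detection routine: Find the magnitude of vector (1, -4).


|u| = sqrt(1^2 + (-4)^2) = sqrt(17) = 4.1231

4.1231


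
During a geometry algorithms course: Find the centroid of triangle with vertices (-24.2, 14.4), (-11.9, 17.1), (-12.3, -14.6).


Centroid = ((x_A+x_B+x_C)/3, (y_A+y_B+y_C)/3)
= (((-24.2)+(-11.9)+(-12.3))/3, (14.4+17.1+(-14.6))/3)
= (-16.1333, 5.6333)

(-16.1333, 5.6333)


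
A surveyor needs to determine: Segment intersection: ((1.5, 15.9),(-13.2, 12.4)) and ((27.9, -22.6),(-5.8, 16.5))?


Cross products: d1=-265.21, d2=427.51, d3=658.35, d4=-34.37
d1*d2 < 0 and d3*d4 < 0? yes

Yes, they intersect


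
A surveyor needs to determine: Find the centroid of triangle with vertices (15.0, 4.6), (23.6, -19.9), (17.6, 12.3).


Centroid = ((x_A+x_B+x_C)/3, (y_A+y_B+y_C)/3)
= ((15+23.6+17.6)/3, (4.6+(-19.9)+12.3)/3)
= (18.7333, -1)

(18.7333, -1)


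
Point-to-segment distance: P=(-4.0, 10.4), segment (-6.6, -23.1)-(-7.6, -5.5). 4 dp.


Project P onto AB: t = 1 (clamped to [0,1])
Closest point on segment: (-7.6, -5.5)
Distance: 16.3025

16.3025


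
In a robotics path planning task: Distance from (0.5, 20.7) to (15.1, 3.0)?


dx=14.6, dy=-17.7
d^2 = 14.6^2 + (-17.7)^2 = 526.45
d = sqrt(526.45) = 22.9445

22.9445


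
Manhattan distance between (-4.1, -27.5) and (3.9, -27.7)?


|(-4.1)-3.9| + |(-27.5)-(-27.7)| = 8 + 0.2 = 8.2

8.2


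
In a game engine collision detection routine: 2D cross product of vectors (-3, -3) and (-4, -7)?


u x v = u_x*v_y - u_y*v_x = (-3)*(-7) - (-3)*(-4)
= 21 - 12 = 9

9


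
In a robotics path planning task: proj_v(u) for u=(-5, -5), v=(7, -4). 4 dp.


u.v = -15, |v| = sqrt(65) = 8.0623
Scalar projection = u.v / |v| = -15 / sqrt(65) = -1.8605

-1.8605


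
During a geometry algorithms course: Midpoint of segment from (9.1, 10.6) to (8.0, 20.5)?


M = ((9.1+8)/2, (10.6+20.5)/2)
= (8.55, 15.55)

(8.55, 15.55)


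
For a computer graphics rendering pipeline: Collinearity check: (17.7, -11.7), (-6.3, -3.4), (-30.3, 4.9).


Cross product: ((-6.3)-17.7)*(4.9-(-11.7)) - ((-3.4)-(-11.7))*((-30.3)-17.7)
= 0

Yes, collinear


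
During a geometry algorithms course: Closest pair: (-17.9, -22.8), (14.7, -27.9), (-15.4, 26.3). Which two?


d(P0,P1) = 32.9965, d(P0,P2) = 49.1636, d(P1,P2) = 61.9972
Closest: P0 and P1

Closest pair: (-17.9, -22.8) and (14.7, -27.9), distance = 32.9965


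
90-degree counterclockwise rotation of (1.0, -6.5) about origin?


90° CCW: (x,y) -> (-y, x)
(1,-6.5) -> (6.5, 1)

(6.5, 1)


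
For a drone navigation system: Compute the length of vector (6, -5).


|u| = sqrt(6^2 + (-5)^2) = sqrt(61) = 7.8102

7.8102


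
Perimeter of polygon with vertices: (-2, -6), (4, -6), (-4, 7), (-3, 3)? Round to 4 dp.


Sides: (-2, -6)->(4, -6): sqrt(36) = 6, (4, -6)->(-4, 7): sqrt(233) = 15.264338, (-4, 7)->(-3, 3): sqrt(17) = 4.123106, (-3, 3)->(-2, -6): sqrt(82) = 9.055385
Sum = 34.442829
Perimeter = 34.4428

34.4428


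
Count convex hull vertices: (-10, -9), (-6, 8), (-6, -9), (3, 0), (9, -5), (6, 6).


Convex hull vertices (CCW): (-10, -9), (-6, -9), (9, -5), (6, 6), (-6, 8)
Count = 5

5


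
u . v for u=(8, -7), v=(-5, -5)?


u . v = u_x*v_x + u_y*v_y = 8*(-5) + (-7)*(-5)
= (-40) + 35 = -5

-5


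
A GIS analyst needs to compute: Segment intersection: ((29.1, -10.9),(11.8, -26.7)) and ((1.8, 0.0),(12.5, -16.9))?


Cross products: d1=344.74, d2=-116.69, d3=-619.91, d4=-158.48
d1*d2 < 0 and d3*d4 < 0? no

No, they don't intersect


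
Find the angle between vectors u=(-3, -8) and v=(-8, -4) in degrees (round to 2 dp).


u.v = 56, |u| = sqrt(73) = 8.544, |v| = sqrt(80) = 8.9443
cos(theta) = u.v/(|u||v|) = 56/sqrt(5840) = 0.732793
theta = acos(0.732793) = 42.88 degrees

42.88 degrees


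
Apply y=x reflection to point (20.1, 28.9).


Reflection over y=x: (x,y) -> (y,x)
(20.1, 28.9) -> (28.9, 20.1)

(28.9, 20.1)


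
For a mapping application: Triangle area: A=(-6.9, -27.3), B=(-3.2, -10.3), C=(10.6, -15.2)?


Area = |x_A(y_B-y_C) + x_B(y_C-y_A) + x_C(y_A-y_B)|/2
= |(-33.81) + (-38.72) + (-180.2)|/2
= 252.73/2 = 126.365

126.365


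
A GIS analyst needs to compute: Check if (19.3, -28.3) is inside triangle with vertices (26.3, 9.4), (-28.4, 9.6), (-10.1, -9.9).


Cross products: AB x AP = 2063.59, BC x BP = 236.58, CA x CP = -1237.18
All same sign? no

No, outside


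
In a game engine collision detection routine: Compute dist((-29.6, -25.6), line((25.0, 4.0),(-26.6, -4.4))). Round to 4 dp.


|cross product| = 1068.72
|line direction| = sqrt(2733.12) = 52.2793
Distance = 1068.72/sqrt(2733.12) = 20.4425

20.4425


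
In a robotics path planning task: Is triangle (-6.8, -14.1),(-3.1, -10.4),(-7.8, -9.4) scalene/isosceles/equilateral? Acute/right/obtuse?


Side lengths squared: AB^2=27.38, BC^2=23.09, CA^2=23.09
Sorted: [23.09, 23.09, 27.38]
By sides: Isosceles, By angles: Acute

Isosceles, Acute


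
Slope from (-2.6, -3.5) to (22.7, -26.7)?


slope = (y2-y1)/(x2-x1) = ((-26.7)-(-3.5))/(22.7-(-2.6)) = (-23.2)/25.3 = -0.917

-0.917


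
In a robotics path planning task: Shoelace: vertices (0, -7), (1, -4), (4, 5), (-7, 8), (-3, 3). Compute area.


Shoelace sum: (0*(-4) - 1*(-7)) + (1*5 - 4*(-4)) + (4*8 - (-7)*5) + ((-7)*3 - (-3)*8) + ((-3)*(-7) - 0*3)
= 119
Area = |119|/2 = 59.5

59.5


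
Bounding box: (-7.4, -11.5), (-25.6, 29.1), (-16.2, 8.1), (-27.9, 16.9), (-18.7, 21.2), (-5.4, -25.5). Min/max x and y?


x range: [-27.9, -5.4]
y range: [-25.5, 29.1]
Bounding box: (-27.9,-25.5) to (-5.4,29.1)

(-27.9,-25.5) to (-5.4,29.1)


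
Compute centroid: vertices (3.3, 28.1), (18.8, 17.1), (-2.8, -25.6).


Centroid = ((x_A+x_B+x_C)/3, (y_A+y_B+y_C)/3)
= ((3.3+18.8+(-2.8))/3, (28.1+17.1+(-25.6))/3)
= (6.4333, 6.5333)

(6.4333, 6.5333)


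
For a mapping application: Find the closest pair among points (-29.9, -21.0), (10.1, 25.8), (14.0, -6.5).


d(P0,P1) = 61.5649, d(P0,P2) = 46.2327, d(P1,P2) = 32.5346
Closest: P1 and P2

Closest pair: (10.1, 25.8) and (14.0, -6.5), distance = 32.5346


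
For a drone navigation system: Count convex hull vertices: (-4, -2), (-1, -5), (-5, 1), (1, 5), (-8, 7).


Convex hull vertices (CCW): (-8, 7), (-4, -2), (-1, -5), (1, 5)
Count = 4

4


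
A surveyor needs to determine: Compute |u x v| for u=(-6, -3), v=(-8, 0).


|u x v| = |(-6)*0 - (-3)*(-8)|
= |0 - 24| = 24

24


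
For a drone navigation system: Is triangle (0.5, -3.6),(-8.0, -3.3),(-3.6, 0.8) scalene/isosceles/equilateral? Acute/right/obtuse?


Side lengths squared: AB^2=72.34, BC^2=36.17, CA^2=36.17
Sorted: [36.17, 36.17, 72.34]
By sides: Isosceles, By angles: Right

Isosceles, Right


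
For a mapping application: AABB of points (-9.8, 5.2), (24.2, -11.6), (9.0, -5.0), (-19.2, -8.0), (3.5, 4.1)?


x range: [-19.2, 24.2]
y range: [-11.6, 5.2]
Bounding box: (-19.2,-11.6) to (24.2,5.2)

(-19.2,-11.6) to (24.2,5.2)


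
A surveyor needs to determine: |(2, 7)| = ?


|u| = sqrt(2^2 + 7^2) = sqrt(53) = 7.2801

7.2801


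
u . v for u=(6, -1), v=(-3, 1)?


u . v = u_x*v_x + u_y*v_y = 6*(-3) + (-1)*1
= (-18) + (-1) = -19

-19


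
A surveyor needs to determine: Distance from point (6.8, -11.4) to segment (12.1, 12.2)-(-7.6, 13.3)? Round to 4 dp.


Project P onto AB: t = 0.2015 (clamped to [0,1])
Closest point on segment: (8.1301, 12.4217)
Distance: 23.8588

23.8588


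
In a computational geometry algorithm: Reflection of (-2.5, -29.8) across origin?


Reflection over origin: (x,y) -> (-x,-y)
(-2.5, -29.8) -> (2.5, 29.8)

(2.5, 29.8)


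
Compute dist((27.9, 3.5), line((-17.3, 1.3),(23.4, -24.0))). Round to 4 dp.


|cross product| = 1233.1
|line direction| = sqrt(2296.58) = 47.9226
Distance = 1233.1/sqrt(2296.58) = 25.731

25.731


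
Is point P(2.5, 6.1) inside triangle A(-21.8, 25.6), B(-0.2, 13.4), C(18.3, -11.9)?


Cross products: AB x AP = -124.74, BC x BP = -66.74, CA x CP = -129.3
All same sign? yes

Yes, inside


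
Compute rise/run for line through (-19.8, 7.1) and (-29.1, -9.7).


slope = (y2-y1)/(x2-x1) = ((-9.7)-7.1)/((-29.1)-(-19.8)) = (-16.8)/(-9.3) = 1.8065

1.8065


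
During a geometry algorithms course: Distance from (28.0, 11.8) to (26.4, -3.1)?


dx=-1.6, dy=-14.9
d^2 = (-1.6)^2 + (-14.9)^2 = 224.57
d = sqrt(224.57) = 14.9857

14.9857


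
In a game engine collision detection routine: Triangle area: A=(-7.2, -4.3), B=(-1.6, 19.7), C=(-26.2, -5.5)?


Area = |x_A(y_B-y_C) + x_B(y_C-y_A) + x_C(y_A-y_B)|/2
= |(-181.44) + 1.92 + 628.8|/2
= 449.28/2 = 224.64

224.64


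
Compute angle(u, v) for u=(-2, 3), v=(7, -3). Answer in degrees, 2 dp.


u.v = -23, |u| = sqrt(13) = 3.6056, |v| = sqrt(58) = 7.6158
cos(theta) = u.v/(|u||v|) = -23/sqrt(754) = -0.837611
theta = acos(-0.837611) = 146.89 degrees

146.89 degrees


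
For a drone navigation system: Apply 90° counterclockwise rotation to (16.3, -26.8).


90° CCW: (x,y) -> (-y, x)
(16.3,-26.8) -> (26.8, 16.3)

(26.8, 16.3)


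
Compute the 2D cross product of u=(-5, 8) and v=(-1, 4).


u x v = u_x*v_y - u_y*v_x = (-5)*4 - 8*(-1)
= (-20) - (-8) = -12

-12


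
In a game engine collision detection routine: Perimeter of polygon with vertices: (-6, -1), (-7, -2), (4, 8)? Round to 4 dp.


Sides: (-6, -1)->(-7, -2): sqrt(2) = 1.414214, (-7, -2)->(4, 8): sqrt(221) = 14.866069, (4, 8)->(-6, -1): sqrt(181) = 13.453624
Sum = 29.733907
Perimeter = 29.7339

29.7339


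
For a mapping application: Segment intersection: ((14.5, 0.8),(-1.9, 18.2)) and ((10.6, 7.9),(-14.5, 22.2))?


Cross products: d1=122.44, d2=-79.78, d3=-48.58, d4=153.64
d1*d2 < 0 and d3*d4 < 0? yes

Yes, they intersect


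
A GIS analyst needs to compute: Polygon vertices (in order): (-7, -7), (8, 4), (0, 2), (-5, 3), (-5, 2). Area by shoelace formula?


Shoelace sum: ((-7)*4 - 8*(-7)) + (8*2 - 0*4) + (0*3 - (-5)*2) + ((-5)*2 - (-5)*3) + ((-5)*(-7) - (-7)*2)
= 108
Area = |108|/2 = 54

54


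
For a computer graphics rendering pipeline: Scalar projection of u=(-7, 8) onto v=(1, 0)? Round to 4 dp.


u.v = -7, |v| = sqrt(1) = 1
Scalar projection = u.v / |v| = -7 / sqrt(1) = -7

-7


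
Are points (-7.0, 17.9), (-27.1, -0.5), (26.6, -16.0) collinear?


Cross product: ((-27.1)-(-7))*((-16)-17.9) - ((-0.5)-17.9)*(26.6-(-7))
= 1299.63

No, not collinear


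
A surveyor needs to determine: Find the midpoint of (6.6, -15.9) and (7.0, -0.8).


M = ((6.6+7)/2, ((-15.9)+(-0.8))/2)
= (6.8, -8.35)

(6.8, -8.35)


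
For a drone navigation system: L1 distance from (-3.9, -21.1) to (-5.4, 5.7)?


|(-3.9)-(-5.4)| + |(-21.1)-5.7| = 1.5 + 26.8 = 28.3

28.3


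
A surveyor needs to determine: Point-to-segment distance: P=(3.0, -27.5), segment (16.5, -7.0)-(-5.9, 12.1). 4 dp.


Project P onto AB: t = 0 (clamped to [0,1])
Closest point on segment: (16.5, -7)
Distance: 24.5459

24.5459


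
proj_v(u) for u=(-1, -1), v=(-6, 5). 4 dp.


u.v = 1, |v| = sqrt(61) = 7.8102
Scalar projection = u.v / |v| = 1 / sqrt(61) = 0.128

0.128


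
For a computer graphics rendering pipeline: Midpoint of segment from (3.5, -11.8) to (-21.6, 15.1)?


M = ((3.5+(-21.6))/2, ((-11.8)+15.1)/2)
= (-9.05, 1.65)

(-9.05, 1.65)


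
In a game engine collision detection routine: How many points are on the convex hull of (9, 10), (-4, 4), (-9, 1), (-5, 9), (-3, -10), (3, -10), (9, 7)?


Convex hull vertices (CCW): (-9, 1), (-3, -10), (3, -10), (9, 7), (9, 10), (-5, 9)
Count = 6

6


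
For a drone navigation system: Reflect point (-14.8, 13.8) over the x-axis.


Reflection over x-axis: (x,y) -> (x,-y)
(-14.8, 13.8) -> (-14.8, -13.8)

(-14.8, -13.8)


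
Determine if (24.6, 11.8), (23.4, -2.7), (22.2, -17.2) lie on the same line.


Cross product: (23.4-24.6)*((-17.2)-11.8) - ((-2.7)-11.8)*(22.2-24.6)
= 0

Yes, collinear


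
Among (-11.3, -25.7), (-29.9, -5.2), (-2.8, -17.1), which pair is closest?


d(P0,P1) = 27.6805, d(P0,P2) = 12.0917, d(P1,P2) = 29.5976
Closest: P0 and P2

Closest pair: (-11.3, -25.7) and (-2.8, -17.1), distance = 12.0917


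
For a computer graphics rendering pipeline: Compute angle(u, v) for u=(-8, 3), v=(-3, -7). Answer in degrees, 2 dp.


u.v = 3, |u| = sqrt(73) = 8.544, |v| = sqrt(58) = 7.6158
cos(theta) = u.v/(|u||v|) = 3/sqrt(4234) = 0.046105
theta = acos(0.046105) = 87.36 degrees

87.36 degrees


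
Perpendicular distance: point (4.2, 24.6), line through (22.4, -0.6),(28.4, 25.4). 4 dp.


|cross product| = 624.4
|line direction| = sqrt(712) = 26.6833
Distance = 624.4/sqrt(712) = 23.4004

23.4004


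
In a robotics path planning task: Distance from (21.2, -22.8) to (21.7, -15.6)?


dx=0.5, dy=7.2
d^2 = 0.5^2 + 7.2^2 = 52.09
d = sqrt(52.09) = 7.2173

7.2173


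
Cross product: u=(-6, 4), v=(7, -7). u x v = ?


u x v = u_x*v_y - u_y*v_x = (-6)*(-7) - 4*7
= 42 - 28 = 14

14


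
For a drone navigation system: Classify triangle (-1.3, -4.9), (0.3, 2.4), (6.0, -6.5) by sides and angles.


Side lengths squared: AB^2=55.85, BC^2=111.7, CA^2=55.85
Sorted: [55.85, 55.85, 111.7]
By sides: Isosceles, By angles: Right

Isosceles, Right


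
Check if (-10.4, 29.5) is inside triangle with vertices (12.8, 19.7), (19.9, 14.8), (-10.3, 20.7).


Cross products: AB x AP = -44.1, BC x BP = -265.17, CA x CP = 203.18
All same sign? no

No, outside


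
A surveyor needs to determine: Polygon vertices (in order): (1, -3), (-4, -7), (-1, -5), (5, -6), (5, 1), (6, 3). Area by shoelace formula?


Shoelace sum: (1*(-7) - (-4)*(-3)) + ((-4)*(-5) - (-1)*(-7)) + ((-1)*(-6) - 5*(-5)) + (5*1 - 5*(-6)) + (5*3 - 6*1) + (6*(-3) - 1*3)
= 48
Area = |48|/2 = 24

24


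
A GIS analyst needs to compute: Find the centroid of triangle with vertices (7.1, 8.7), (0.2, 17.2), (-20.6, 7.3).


Centroid = ((x_A+x_B+x_C)/3, (y_A+y_B+y_C)/3)
= ((7.1+0.2+(-20.6))/3, (8.7+17.2+7.3)/3)
= (-4.4333, 11.0667)

(-4.4333, 11.0667)


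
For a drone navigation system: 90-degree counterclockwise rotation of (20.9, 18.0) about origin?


90° CCW: (x,y) -> (-y, x)
(20.9,18) -> (-18, 20.9)

(-18, 20.9)


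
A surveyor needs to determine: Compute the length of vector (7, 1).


|u| = sqrt(7^2 + 1^2) = sqrt(50) = 7.0711

7.0711


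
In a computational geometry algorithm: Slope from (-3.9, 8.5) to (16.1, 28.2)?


slope = (y2-y1)/(x2-x1) = (28.2-8.5)/(16.1-(-3.9)) = 19.7/20 = 0.985

0.985


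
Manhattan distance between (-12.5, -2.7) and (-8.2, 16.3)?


|(-12.5)-(-8.2)| + |(-2.7)-16.3| = 4.3 + 19 = 23.3

23.3


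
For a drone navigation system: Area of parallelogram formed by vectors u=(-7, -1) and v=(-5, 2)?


|u x v| = |(-7)*2 - (-1)*(-5)|
= |(-14) - 5| = 19

19


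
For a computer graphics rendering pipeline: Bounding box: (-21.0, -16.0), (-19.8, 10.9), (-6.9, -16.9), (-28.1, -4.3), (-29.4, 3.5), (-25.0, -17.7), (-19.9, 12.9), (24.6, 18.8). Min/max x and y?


x range: [-29.4, 24.6]
y range: [-17.7, 18.8]
Bounding box: (-29.4,-17.7) to (24.6,18.8)

(-29.4,-17.7) to (24.6,18.8)


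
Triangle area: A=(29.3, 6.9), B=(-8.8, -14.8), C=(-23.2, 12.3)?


Area = |x_A(y_B-y_C) + x_B(y_C-y_A) + x_C(y_A-y_B)|/2
= |(-794.03) + (-47.52) + (-503.44)|/2
= 1344.99/2 = 672.495

672.495


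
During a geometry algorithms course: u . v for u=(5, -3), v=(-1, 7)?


u . v = u_x*v_x + u_y*v_y = 5*(-1) + (-3)*7
= (-5) + (-21) = -26

-26


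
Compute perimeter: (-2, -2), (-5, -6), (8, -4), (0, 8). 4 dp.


Sides: (-2, -2)->(-5, -6): sqrt(25) = 5, (-5, -6)->(8, -4): sqrt(173) = 13.152946, (8, -4)->(0, 8): sqrt(208) = 14.422205, (0, 8)->(-2, -2): sqrt(104) = 10.198039
Sum = 42.77319
Perimeter = 42.7732

42.7732


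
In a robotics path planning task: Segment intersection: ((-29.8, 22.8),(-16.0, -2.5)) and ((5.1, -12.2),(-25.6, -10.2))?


Cross products: d1=-1004.7, d2=-255.59, d3=399.97, d4=-349.14
d1*d2 < 0 and d3*d4 < 0? no

No, they don't intersect


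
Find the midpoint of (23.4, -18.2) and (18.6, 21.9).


M = ((23.4+18.6)/2, ((-18.2)+21.9)/2)
= (21, 1.85)

(21, 1.85)


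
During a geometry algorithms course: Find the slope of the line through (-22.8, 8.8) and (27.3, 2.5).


slope = (y2-y1)/(x2-x1) = (2.5-8.8)/(27.3-(-22.8)) = (-6.3)/50.1 = -0.1257

-0.1257


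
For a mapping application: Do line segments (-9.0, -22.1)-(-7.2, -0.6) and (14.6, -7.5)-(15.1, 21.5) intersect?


Cross products: d1=677.1, d2=635.65, d3=-481.12, d4=-439.67
d1*d2 < 0 and d3*d4 < 0? no

No, they don't intersect


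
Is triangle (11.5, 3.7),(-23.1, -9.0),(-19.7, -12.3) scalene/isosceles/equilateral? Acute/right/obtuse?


Side lengths squared: AB^2=1358.45, BC^2=22.45, CA^2=1229.44
Sorted: [22.45, 1229.44, 1358.45]
By sides: Scalene, By angles: Obtuse

Scalene, Obtuse


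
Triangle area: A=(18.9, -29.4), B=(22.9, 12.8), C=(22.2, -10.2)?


Area = |x_A(y_B-y_C) + x_B(y_C-y_A) + x_C(y_A-y_B)|/2
= |434.7 + 439.68 + (-936.84)|/2
= 62.46/2 = 31.23

31.23


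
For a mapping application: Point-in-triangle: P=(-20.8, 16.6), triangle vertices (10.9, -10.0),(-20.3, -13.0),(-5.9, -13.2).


Cross products: AB x AP = -925.02, BC x BP = 426.14, CA x CP = 548.32
All same sign? no

No, outside


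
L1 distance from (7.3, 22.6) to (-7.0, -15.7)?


|7.3-(-7)| + |22.6-(-15.7)| = 14.3 + 38.3 = 52.6

52.6


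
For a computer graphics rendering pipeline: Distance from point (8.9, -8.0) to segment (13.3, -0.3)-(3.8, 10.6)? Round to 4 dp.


Project P onto AB: t = 0 (clamped to [0,1])
Closest point on segment: (13.3, -0.3)
Distance: 8.8685

8.8685


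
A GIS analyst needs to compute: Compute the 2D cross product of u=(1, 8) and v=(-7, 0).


u x v = u_x*v_y - u_y*v_x = 1*0 - 8*(-7)
= 0 - (-56) = 56

56


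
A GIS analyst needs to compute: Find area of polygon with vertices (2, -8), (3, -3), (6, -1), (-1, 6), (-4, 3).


Shoelace sum: (2*(-3) - 3*(-8)) + (3*(-1) - 6*(-3)) + (6*6 - (-1)*(-1)) + ((-1)*3 - (-4)*6) + ((-4)*(-8) - 2*3)
= 115
Area = |115|/2 = 57.5

57.5


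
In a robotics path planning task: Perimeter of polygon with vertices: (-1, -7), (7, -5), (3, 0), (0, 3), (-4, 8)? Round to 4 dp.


Sides: (-1, -7)->(7, -5): sqrt(68) = 8.246211, (7, -5)->(3, 0): sqrt(41) = 6.403124, (3, 0)->(0, 3): sqrt(18) = 4.242641, (0, 3)->(-4, 8): sqrt(41) = 6.403124, (-4, 8)->(-1, -7): sqrt(234) = 15.297059
Sum = 40.592159
Perimeter = 40.5922

40.5922


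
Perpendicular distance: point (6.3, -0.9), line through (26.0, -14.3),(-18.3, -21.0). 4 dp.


|cross product| = 725.61
|line direction| = sqrt(2007.38) = 44.8038
Distance = 725.61/sqrt(2007.38) = 16.1953

16.1953


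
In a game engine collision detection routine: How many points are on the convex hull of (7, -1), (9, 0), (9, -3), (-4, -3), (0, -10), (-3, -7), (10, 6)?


Convex hull vertices (CCW): (-4, -3), (-3, -7), (0, -10), (9, -3), (10, 6)
Count = 5

5


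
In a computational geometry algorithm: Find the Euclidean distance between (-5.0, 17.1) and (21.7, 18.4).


dx=26.7, dy=1.3
d^2 = 26.7^2 + 1.3^2 = 714.58
d = sqrt(714.58) = 26.7316

26.7316


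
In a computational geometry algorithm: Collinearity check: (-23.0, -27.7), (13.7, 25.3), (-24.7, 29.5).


Cross product: (13.7-(-23))*(29.5-(-27.7)) - (25.3-(-27.7))*((-24.7)-(-23))
= 2189.34

No, not collinear


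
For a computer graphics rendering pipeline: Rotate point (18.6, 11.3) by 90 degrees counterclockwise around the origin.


90° CCW: (x,y) -> (-y, x)
(18.6,11.3) -> (-11.3, 18.6)

(-11.3, 18.6)


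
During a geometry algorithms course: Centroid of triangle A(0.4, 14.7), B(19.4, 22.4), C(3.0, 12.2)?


Centroid = ((x_A+x_B+x_C)/3, (y_A+y_B+y_C)/3)
= ((0.4+19.4+3)/3, (14.7+22.4+12.2)/3)
= (7.6, 16.4333)

(7.6, 16.4333)


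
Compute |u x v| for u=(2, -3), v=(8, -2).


|u x v| = |2*(-2) - (-3)*8|
= |(-4) - (-24)| = 20

20


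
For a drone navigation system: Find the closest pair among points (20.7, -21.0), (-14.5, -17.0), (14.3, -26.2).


d(P0,P1) = 35.4265, d(P0,P2) = 8.2462, d(P1,P2) = 30.2338
Closest: P0 and P2

Closest pair: (20.7, -21.0) and (14.3, -26.2), distance = 8.2462


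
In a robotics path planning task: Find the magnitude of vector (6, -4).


|u| = sqrt(6^2 + (-4)^2) = sqrt(52) = 7.2111

7.2111


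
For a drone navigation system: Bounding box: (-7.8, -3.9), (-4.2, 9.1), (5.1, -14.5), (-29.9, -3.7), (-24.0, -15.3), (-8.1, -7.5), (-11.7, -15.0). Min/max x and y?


x range: [-29.9, 5.1]
y range: [-15.3, 9.1]
Bounding box: (-29.9,-15.3) to (5.1,9.1)

(-29.9,-15.3) to (5.1,9.1)


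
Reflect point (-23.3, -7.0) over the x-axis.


Reflection over x-axis: (x,y) -> (x,-y)
(-23.3, -7) -> (-23.3, 7)

(-23.3, 7)


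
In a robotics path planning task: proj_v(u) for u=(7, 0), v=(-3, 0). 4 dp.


u.v = -21, |v| = sqrt(9) = 3
Scalar projection = u.v / |v| = -21 / sqrt(9) = -7

-7


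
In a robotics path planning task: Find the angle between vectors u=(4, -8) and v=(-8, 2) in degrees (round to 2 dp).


u.v = -48, |u| = sqrt(80) = 8.9443, |v| = sqrt(68) = 8.2462
cos(theta) = u.v/(|u||v|) = -48/sqrt(5440) = -0.650791
theta = acos(-0.650791) = 130.6 degrees

130.6 degrees


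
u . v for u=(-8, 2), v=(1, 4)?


u . v = u_x*v_x + u_y*v_y = (-8)*1 + 2*4
= (-8) + 8 = 0

0


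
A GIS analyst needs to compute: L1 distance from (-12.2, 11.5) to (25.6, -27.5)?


|(-12.2)-25.6| + |11.5-(-27.5)| = 37.8 + 39 = 76.8

76.8


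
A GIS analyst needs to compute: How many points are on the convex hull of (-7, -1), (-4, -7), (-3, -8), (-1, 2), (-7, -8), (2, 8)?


Convex hull vertices (CCW): (-7, -8), (-3, -8), (2, 8), (-7, -1)
Count = 4

4


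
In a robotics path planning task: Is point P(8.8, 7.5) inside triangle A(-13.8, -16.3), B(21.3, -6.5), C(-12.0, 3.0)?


Cross products: AB x AP = 613.9, BC x BP = -347.45, CA x CP = 393.34
All same sign? no

No, outside


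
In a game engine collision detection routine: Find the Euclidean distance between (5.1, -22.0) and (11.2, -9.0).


dx=6.1, dy=13
d^2 = 6.1^2 + 13^2 = 206.21
d = sqrt(206.21) = 14.36

14.36


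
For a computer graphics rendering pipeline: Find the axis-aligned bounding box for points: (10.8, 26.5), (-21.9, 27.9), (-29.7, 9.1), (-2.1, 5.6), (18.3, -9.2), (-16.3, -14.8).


x range: [-29.7, 18.3]
y range: [-14.8, 27.9]
Bounding box: (-29.7,-14.8) to (18.3,27.9)

(-29.7,-14.8) to (18.3,27.9)


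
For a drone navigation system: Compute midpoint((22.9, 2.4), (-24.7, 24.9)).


M = ((22.9+(-24.7))/2, (2.4+24.9)/2)
= (-0.9, 13.65)

(-0.9, 13.65)


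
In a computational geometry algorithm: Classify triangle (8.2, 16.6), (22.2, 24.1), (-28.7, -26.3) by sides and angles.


Side lengths squared: AB^2=252.25, BC^2=5130.97, CA^2=3202.02
Sorted: [252.25, 3202.02, 5130.97]
By sides: Scalene, By angles: Obtuse

Scalene, Obtuse


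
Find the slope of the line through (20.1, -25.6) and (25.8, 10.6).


slope = (y2-y1)/(x2-x1) = (10.6-(-25.6))/(25.8-20.1) = 36.2/5.7 = 6.3509

6.3509


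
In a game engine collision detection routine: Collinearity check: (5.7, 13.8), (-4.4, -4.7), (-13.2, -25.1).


Cross product: ((-4.4)-5.7)*((-25.1)-13.8) - ((-4.7)-13.8)*((-13.2)-5.7)
= 43.24

No, not collinear


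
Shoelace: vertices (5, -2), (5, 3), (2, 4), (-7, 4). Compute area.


Shoelace sum: (5*3 - 5*(-2)) + (5*4 - 2*3) + (2*4 - (-7)*4) + ((-7)*(-2) - 5*4)
= 69
Area = |69|/2 = 34.5

34.5


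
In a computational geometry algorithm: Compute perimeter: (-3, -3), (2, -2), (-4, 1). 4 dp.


Sides: (-3, -3)->(2, -2): sqrt(26) = 5.09902, (2, -2)->(-4, 1): sqrt(45) = 6.708204, (-4, 1)->(-3, -3): sqrt(17) = 4.123106
Sum = 15.93033
Perimeter = 15.9303

15.9303


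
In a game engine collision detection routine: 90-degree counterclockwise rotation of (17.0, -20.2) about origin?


90° CCW: (x,y) -> (-y, x)
(17,-20.2) -> (20.2, 17)

(20.2, 17)


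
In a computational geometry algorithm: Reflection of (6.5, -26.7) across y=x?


Reflection over y=x: (x,y) -> (y,x)
(6.5, -26.7) -> (-26.7, 6.5)

(-26.7, 6.5)


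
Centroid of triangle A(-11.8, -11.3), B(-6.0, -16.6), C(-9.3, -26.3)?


Centroid = ((x_A+x_B+x_C)/3, (y_A+y_B+y_C)/3)
= (((-11.8)+(-6)+(-9.3))/3, ((-11.3)+(-16.6)+(-26.3))/3)
= (-9.0333, -18.0667)

(-9.0333, -18.0667)


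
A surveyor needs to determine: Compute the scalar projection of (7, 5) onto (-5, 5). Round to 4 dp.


u.v = -10, |v| = sqrt(50) = 7.0711
Scalar projection = u.v / |v| = -10 / sqrt(50) = -1.4142

-1.4142


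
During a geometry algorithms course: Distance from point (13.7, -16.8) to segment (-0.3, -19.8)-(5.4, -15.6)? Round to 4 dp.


Project P onto AB: t = 1 (clamped to [0,1])
Closest point on segment: (5.4, -15.6)
Distance: 8.3863

8.3863


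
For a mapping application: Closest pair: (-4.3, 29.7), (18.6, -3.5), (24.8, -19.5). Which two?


d(P0,P1) = 40.3317, d(P0,P2) = 57.1616, d(P1,P2) = 17.1593
Closest: P1 and P2

Closest pair: (18.6, -3.5) and (24.8, -19.5), distance = 17.1593


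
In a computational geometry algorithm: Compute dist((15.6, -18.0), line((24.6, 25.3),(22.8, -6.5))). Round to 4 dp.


|cross product| = 208.26
|line direction| = sqrt(1014.48) = 31.8509
Distance = 208.26/sqrt(1014.48) = 6.5386

6.5386


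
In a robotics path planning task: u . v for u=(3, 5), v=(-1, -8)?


u . v = u_x*v_x + u_y*v_y = 3*(-1) + 5*(-8)
= (-3) + (-40) = -43

-43


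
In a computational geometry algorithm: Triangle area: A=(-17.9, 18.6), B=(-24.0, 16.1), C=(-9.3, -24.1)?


Area = |x_A(y_B-y_C) + x_B(y_C-y_A) + x_C(y_A-y_B)|/2
= |(-719.58) + 1024.8 + (-23.25)|/2
= 281.97/2 = 140.985

140.985


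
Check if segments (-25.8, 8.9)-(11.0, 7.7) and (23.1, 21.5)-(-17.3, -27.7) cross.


Cross products: d1=-1896.84, d2=-37.8, d3=522.36, d4=-1336.68
d1*d2 < 0 and d3*d4 < 0? no

No, they don't intersect


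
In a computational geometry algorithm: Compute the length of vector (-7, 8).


|u| = sqrt((-7)^2 + 8^2) = sqrt(113) = 10.6301

10.6301


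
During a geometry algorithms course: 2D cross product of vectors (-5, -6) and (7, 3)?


u x v = u_x*v_y - u_y*v_x = (-5)*3 - (-6)*7
= (-15) - (-42) = 27

27


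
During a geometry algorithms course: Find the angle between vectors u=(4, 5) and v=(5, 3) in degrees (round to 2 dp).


u.v = 35, |u| = sqrt(41) = 6.4031, |v| = sqrt(34) = 5.831
cos(theta) = u.v/(|u||v|) = 35/sqrt(1394) = 0.937425
theta = acos(0.937425) = 20.38 degrees

20.38 degrees


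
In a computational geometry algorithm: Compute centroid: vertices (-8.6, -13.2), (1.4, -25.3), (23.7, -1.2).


Centroid = ((x_A+x_B+x_C)/3, (y_A+y_B+y_C)/3)
= (((-8.6)+1.4+23.7)/3, ((-13.2)+(-25.3)+(-1.2))/3)
= (5.5, -13.2333)

(5.5, -13.2333)


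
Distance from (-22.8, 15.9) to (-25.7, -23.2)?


dx=-2.9, dy=-39.1
d^2 = (-2.9)^2 + (-39.1)^2 = 1537.22
d = sqrt(1537.22) = 39.2074

39.2074


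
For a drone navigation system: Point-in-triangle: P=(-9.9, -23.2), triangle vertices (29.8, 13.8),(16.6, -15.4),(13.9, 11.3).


Cross products: AB x AP = -670.84, BC x BP = 728.61, CA x CP = -489.05
All same sign? no

No, outside


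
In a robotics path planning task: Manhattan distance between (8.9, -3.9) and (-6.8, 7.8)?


|8.9-(-6.8)| + |(-3.9)-7.8| = 15.7 + 11.7 = 27.4

27.4


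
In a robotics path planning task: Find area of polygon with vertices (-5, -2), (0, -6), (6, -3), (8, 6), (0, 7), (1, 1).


Shoelace sum: ((-5)*(-6) - 0*(-2)) + (0*(-3) - 6*(-6)) + (6*6 - 8*(-3)) + (8*7 - 0*6) + (0*1 - 1*7) + (1*(-2) - (-5)*1)
= 178
Area = |178|/2 = 89

89


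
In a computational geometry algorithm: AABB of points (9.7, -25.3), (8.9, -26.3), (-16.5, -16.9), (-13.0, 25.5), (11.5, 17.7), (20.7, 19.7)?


x range: [-16.5, 20.7]
y range: [-26.3, 25.5]
Bounding box: (-16.5,-26.3) to (20.7,25.5)

(-16.5,-26.3) to (20.7,25.5)


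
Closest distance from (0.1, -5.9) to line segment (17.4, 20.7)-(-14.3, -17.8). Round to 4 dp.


Project P onto AB: t = 0.6323 (clamped to [0,1])
Closest point on segment: (-2.6425, -3.6419)
Distance: 3.5525

3.5525


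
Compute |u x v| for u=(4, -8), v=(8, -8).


|u x v| = |4*(-8) - (-8)*8|
= |(-32) - (-64)| = 32

32


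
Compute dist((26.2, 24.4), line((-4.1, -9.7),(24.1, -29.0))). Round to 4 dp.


|cross product| = 1546.41
|line direction| = sqrt(1167.73) = 34.1721
Distance = 1546.41/sqrt(1167.73) = 45.2536

45.2536


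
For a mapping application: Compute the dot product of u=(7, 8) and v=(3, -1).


u . v = u_x*v_x + u_y*v_y = 7*3 + 8*(-1)
= 21 + (-8) = 13

13


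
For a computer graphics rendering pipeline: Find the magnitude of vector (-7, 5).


|u| = sqrt((-7)^2 + 5^2) = sqrt(74) = 8.6023

8.6023


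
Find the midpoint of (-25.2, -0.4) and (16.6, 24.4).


M = (((-25.2)+16.6)/2, ((-0.4)+24.4)/2)
= (-4.3, 12)

(-4.3, 12)


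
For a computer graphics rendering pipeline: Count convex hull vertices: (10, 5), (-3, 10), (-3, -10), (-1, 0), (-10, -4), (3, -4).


Convex hull vertices (CCW): (-10, -4), (-3, -10), (3, -4), (10, 5), (-3, 10)
Count = 5

5


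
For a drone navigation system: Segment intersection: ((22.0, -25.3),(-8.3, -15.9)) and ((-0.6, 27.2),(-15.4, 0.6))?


Cross products: d1=1378.16, d2=433.06, d3=-1378.31, d4=-433.21
d1*d2 < 0 and d3*d4 < 0? no

No, they don't intersect


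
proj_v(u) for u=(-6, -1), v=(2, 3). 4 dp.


u.v = -15, |v| = sqrt(13) = 3.6056
Scalar projection = u.v / |v| = -15 / sqrt(13) = -4.1603

-4.1603


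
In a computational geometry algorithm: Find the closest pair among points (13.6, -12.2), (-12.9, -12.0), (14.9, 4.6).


d(P0,P1) = 26.5008, d(P0,P2) = 16.8502, d(P1,P2) = 32.379
Closest: P0 and P2

Closest pair: (13.6, -12.2) and (14.9, 4.6), distance = 16.8502


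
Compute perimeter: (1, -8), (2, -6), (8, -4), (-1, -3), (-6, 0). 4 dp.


Sides: (1, -8)->(2, -6): sqrt(5) = 2.236068, (2, -6)->(8, -4): sqrt(40) = 6.324555, (8, -4)->(-1, -3): sqrt(82) = 9.055385, (-1, -3)->(-6, 0): sqrt(34) = 5.830952, (-6, 0)->(1, -8): sqrt(113) = 10.630146
Sum = 34.077106
Perimeter = 34.0771

34.0771


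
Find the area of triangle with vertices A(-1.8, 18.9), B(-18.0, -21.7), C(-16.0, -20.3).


Area = |x_A(y_B-y_C) + x_B(y_C-y_A) + x_C(y_A-y_B)|/2
= |2.52 + 705.6 + (-649.6)|/2
= 58.52/2 = 29.26

29.26


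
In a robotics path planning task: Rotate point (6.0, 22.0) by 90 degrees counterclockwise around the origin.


90° CCW: (x,y) -> (-y, x)
(6,22) -> (-22, 6)

(-22, 6)


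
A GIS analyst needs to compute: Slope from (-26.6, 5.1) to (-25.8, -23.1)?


slope = (y2-y1)/(x2-x1) = ((-23.1)-5.1)/((-25.8)-(-26.6)) = (-28.2)/0.8 = -35.25

-35.25


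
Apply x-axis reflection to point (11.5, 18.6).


Reflection over x-axis: (x,y) -> (x,-y)
(11.5, 18.6) -> (11.5, -18.6)

(11.5, -18.6)


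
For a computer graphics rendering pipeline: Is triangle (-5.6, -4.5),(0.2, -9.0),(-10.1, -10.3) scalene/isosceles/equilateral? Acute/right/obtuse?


Side lengths squared: AB^2=53.89, BC^2=107.78, CA^2=53.89
Sorted: [53.89, 53.89, 107.78]
By sides: Isosceles, By angles: Right

Isosceles, Right


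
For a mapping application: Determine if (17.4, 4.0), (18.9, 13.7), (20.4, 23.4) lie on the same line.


Cross product: (18.9-17.4)*(23.4-4) - (13.7-4)*(20.4-17.4)
= 0

Yes, collinear


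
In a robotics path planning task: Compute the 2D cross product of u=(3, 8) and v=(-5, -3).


u x v = u_x*v_y - u_y*v_x = 3*(-3) - 8*(-5)
= (-9) - (-40) = 31

31


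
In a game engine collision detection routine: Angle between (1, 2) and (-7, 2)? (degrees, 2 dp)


u.v = -3, |u| = sqrt(5) = 2.2361, |v| = sqrt(53) = 7.2801
cos(theta) = u.v/(|u||v|) = -3/sqrt(265) = -0.184289
theta = acos(-0.184289) = 100.62 degrees

100.62 degrees


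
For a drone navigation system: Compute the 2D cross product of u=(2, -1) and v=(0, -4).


u x v = u_x*v_y - u_y*v_x = 2*(-4) - (-1)*0
= (-8) - 0 = -8

-8


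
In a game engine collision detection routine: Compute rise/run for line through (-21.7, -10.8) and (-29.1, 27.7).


slope = (y2-y1)/(x2-x1) = (27.7-(-10.8))/((-29.1)-(-21.7)) = 38.5/(-7.4) = -5.2027

-5.2027


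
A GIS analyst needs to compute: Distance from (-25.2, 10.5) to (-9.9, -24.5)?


dx=15.3, dy=-35
d^2 = 15.3^2 + (-35)^2 = 1459.09
d = sqrt(1459.09) = 38.198

38.198


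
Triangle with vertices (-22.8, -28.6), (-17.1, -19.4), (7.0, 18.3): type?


Side lengths squared: AB^2=117.13, BC^2=2002.1, CA^2=3087.65
Sorted: [117.13, 2002.1, 3087.65]
By sides: Scalene, By angles: Obtuse

Scalene, Obtuse


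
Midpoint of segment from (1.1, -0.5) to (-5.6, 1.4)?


M = ((1.1+(-5.6))/2, ((-0.5)+1.4)/2)
= (-2.25, 0.45)

(-2.25, 0.45)


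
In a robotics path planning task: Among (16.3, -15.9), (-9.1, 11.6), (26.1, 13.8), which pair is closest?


d(P0,P1) = 37.4354, d(P0,P2) = 31.2751, d(P1,P2) = 35.2687
Closest: P0 and P2

Closest pair: (16.3, -15.9) and (26.1, 13.8), distance = 31.2751


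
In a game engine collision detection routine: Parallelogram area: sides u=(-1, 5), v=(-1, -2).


|u x v| = |(-1)*(-2) - 5*(-1)|
= |2 - (-5)| = 7

7


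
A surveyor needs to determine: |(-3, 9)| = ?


|u| = sqrt((-3)^2 + 9^2) = sqrt(90) = 9.4868

9.4868


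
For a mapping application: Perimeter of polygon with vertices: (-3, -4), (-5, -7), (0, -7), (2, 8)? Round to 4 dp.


Sides: (-3, -4)->(-5, -7): sqrt(13) = 3.605551, (-5, -7)->(0, -7): sqrt(25) = 5, (0, -7)->(2, 8): sqrt(229) = 15.132746, (2, 8)->(-3, -4): sqrt(169) = 13
Sum = 36.738297
Perimeter = 36.7383

36.7383


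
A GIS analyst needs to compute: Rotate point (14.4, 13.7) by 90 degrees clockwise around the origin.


90° CW: (x,y) -> (y, -x)
(14.4,13.7) -> (13.7, -14.4)

(13.7, -14.4)


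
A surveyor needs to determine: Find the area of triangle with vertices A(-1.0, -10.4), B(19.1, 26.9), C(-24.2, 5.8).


Area = |x_A(y_B-y_C) + x_B(y_C-y_A) + x_C(y_A-y_B)|/2
= |(-21.1) + 309.42 + 902.66|/2
= 1190.98/2 = 595.49

595.49


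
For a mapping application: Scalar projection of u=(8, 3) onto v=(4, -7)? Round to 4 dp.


u.v = 11, |v| = sqrt(65) = 8.0623
Scalar projection = u.v / |v| = 11 / sqrt(65) = 1.3644

1.3644


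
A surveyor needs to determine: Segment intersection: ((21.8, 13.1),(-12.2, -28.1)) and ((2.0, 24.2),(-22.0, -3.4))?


Cross products: d1=812.88, d2=863.28, d3=-1193.16, d4=-1243.56
d1*d2 < 0 and d3*d4 < 0? no

No, they don't intersect


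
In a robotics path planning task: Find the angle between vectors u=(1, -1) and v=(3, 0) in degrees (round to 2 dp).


u.v = 3, |u| = sqrt(2) = 1.4142, |v| = sqrt(9) = 3
cos(theta) = u.v/(|u||v|) = 3/sqrt(18) = 0.707107
theta = acos(0.707107) = 45 degrees

45 degrees


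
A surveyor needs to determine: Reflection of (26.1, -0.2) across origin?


Reflection over origin: (x,y) -> (-x,-y)
(26.1, -0.2) -> (-26.1, 0.2)

(-26.1, 0.2)


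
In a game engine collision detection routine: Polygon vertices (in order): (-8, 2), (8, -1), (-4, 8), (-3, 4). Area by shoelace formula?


Shoelace sum: ((-8)*(-1) - 8*2) + (8*8 - (-4)*(-1)) + ((-4)*4 - (-3)*8) + ((-3)*2 - (-8)*4)
= 86
Area = |86|/2 = 43

43


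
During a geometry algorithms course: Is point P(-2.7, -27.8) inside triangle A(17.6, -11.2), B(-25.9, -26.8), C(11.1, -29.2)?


Cross products: AB x AP = 405.42, BC x BP = 18.68, CA x CP = 257.5
All same sign? yes

Yes, inside


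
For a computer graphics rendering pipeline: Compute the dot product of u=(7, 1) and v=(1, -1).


u . v = u_x*v_x + u_y*v_y = 7*1 + 1*(-1)
= 7 + (-1) = 6

6


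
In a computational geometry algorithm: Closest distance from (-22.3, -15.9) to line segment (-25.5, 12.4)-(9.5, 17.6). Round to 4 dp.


Project P onto AB: t = 0 (clamped to [0,1])
Closest point on segment: (-25.5, 12.4)
Distance: 28.4803

28.4803


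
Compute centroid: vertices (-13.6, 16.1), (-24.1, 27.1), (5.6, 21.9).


Centroid = ((x_A+x_B+x_C)/3, (y_A+y_B+y_C)/3)
= (((-13.6)+(-24.1)+5.6)/3, (16.1+27.1+21.9)/3)
= (-10.7, 21.7)

(-10.7, 21.7)


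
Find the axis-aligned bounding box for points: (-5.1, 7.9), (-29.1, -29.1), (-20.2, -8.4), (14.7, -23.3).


x range: [-29.1, 14.7]
y range: [-29.1, 7.9]
Bounding box: (-29.1,-29.1) to (14.7,7.9)

(-29.1,-29.1) to (14.7,7.9)


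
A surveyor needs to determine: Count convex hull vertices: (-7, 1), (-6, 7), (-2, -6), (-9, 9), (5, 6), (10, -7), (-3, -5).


Convex hull vertices (CCW): (-9, 9), (-7, 1), (-3, -5), (-2, -6), (10, -7), (5, 6)
Count = 6

6


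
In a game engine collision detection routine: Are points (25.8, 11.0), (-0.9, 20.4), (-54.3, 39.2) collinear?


Cross product: ((-0.9)-25.8)*(39.2-11) - (20.4-11)*((-54.3)-25.8)
= 0

Yes, collinear


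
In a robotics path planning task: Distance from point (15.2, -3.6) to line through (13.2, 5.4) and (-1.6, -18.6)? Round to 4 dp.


|cross product| = 181.2
|line direction| = sqrt(795.04) = 28.1965
Distance = 181.2/sqrt(795.04) = 6.4263

6.4263


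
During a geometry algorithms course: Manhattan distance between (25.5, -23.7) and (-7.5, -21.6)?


|25.5-(-7.5)| + |(-23.7)-(-21.6)| = 33 + 2.1 = 35.1

35.1


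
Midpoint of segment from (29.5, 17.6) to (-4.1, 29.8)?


M = ((29.5+(-4.1))/2, (17.6+29.8)/2)
= (12.7, 23.7)

(12.7, 23.7)


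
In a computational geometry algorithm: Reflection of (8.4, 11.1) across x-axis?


Reflection over x-axis: (x,y) -> (x,-y)
(8.4, 11.1) -> (8.4, -11.1)

(8.4, -11.1)


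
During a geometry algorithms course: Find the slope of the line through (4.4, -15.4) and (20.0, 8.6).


slope = (y2-y1)/(x2-x1) = (8.6-(-15.4))/(20-4.4) = 24/15.6 = 1.5385

1.5385


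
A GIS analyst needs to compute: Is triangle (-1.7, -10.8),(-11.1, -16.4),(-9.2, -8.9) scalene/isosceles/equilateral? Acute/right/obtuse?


Side lengths squared: AB^2=119.72, BC^2=59.86, CA^2=59.86
Sorted: [59.86, 59.86, 119.72]
By sides: Isosceles, By angles: Right

Isosceles, Right


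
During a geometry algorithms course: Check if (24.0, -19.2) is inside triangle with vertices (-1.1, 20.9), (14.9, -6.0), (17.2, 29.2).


Cross products: AB x AP = 33.59, BC x BP = -350.68, CA x CP = 942.16
All same sign? no

No, outside


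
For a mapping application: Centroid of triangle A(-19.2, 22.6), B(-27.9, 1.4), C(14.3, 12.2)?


Centroid = ((x_A+x_B+x_C)/3, (y_A+y_B+y_C)/3)
= (((-19.2)+(-27.9)+14.3)/3, (22.6+1.4+12.2)/3)
= (-10.9333, 12.0667)

(-10.9333, 12.0667)


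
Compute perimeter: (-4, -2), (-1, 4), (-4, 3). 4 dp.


Sides: (-4, -2)->(-1, 4): sqrt(45) = 6.708204, (-1, 4)->(-4, 3): sqrt(10) = 3.162278, (-4, 3)->(-4, -2): sqrt(25) = 5
Sum = 14.870482
Perimeter = 14.8705

14.8705


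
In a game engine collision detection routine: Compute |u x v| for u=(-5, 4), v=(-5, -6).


|u x v| = |(-5)*(-6) - 4*(-5)|
= |30 - (-20)| = 50

50


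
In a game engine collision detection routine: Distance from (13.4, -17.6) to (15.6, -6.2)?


dx=2.2, dy=11.4
d^2 = 2.2^2 + 11.4^2 = 134.8
d = sqrt(134.8) = 11.6103

11.6103


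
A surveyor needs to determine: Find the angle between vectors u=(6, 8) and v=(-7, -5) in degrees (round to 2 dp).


u.v = -82, |u| = sqrt(100) = 10, |v| = sqrt(74) = 8.6023
cos(theta) = u.v/(|u||v|) = -82/sqrt(7400) = -0.953231
theta = acos(-0.953231) = 162.41 degrees

162.41 degrees


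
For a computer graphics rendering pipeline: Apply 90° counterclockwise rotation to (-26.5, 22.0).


90° CCW: (x,y) -> (-y, x)
(-26.5,22) -> (-22, -26.5)

(-22, -26.5)
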